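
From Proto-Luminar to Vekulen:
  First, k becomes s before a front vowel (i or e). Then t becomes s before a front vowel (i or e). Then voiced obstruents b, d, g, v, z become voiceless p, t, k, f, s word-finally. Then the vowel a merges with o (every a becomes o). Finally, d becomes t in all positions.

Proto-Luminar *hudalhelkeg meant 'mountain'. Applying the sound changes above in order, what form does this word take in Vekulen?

Vekulen: *hudalhelkeg
  hudalhelkeg → hudalhelseg   [palatalisation]
  hudalhelseg (rule 2 does not apply)
  hudalhelseg → hudalhelsek   [final devoicing]
  hudalhelsek → hudolhelsek   [vowel merger]
  hudolhelsek → hutolhelsek   [unconditioned shift]
  giving Vekulen hutolhelsek.

hutolhelsek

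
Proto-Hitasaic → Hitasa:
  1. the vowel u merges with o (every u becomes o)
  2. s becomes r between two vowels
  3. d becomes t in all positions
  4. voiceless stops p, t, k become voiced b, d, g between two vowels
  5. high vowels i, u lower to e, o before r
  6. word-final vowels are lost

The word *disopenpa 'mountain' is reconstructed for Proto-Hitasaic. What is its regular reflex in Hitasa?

terobenp

Hitasa: *disopenpa
  disopenpa (rule 1 does not apply)
  disopenpa → diropenpa   [rhotacism]
  diropenpa → tiropenpa   [unconditioned shift]
  tiropenpa → tirobenpa   [intervocalic voicing]
  tirobenpa → terobenpa   [pre-rhotic lowering]
  terobenpa → terobenp   [apocope]
  giving Hitasa terobenp.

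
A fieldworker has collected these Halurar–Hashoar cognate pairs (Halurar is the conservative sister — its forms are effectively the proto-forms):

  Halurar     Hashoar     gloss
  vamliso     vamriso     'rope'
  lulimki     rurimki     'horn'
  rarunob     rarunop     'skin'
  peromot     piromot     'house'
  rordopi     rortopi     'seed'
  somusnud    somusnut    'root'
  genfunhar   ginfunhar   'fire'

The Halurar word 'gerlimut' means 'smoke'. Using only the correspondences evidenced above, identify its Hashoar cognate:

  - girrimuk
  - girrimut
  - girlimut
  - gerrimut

girrimut

peromot ~ piromot — Halurar e corresponds to Hashoar i after a consonant, before r.
vamliso ~ vamriso — Halurar l corresponds to Hashoar r after a consonant, before a front vowel.
Applying these to Halurar 'gerlimut':
  gerlimut → girlimut   (e→i after a consonant, before r)
  girlimut → girrimut   (l→r after a consonant, before a front vowel)
So the Hashoar cognate is 'girrimut'.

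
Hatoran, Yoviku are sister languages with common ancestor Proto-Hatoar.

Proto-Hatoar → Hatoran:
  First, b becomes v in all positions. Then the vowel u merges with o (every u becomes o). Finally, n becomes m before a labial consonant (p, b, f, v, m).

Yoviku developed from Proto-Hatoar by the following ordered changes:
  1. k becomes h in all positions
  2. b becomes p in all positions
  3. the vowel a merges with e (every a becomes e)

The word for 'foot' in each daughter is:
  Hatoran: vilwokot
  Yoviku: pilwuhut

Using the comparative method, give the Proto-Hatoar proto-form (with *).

Position 1: Hatoran has v, Yoviku has p. Taking the neighbouring segments as reconstructed: Hatoran v could go back to *b or *v; Yoviku p could go back to *p or *b — the one source consistent with every daughter is *b.
Position 6: Hatoran has k, Yoviku has h. Hatoran preserves k here (none of its changes turn any other segment into k), so the proto-segment is *k.
Position 5: Hatoran has o, Yoviku has u. Yoviku preserves u here (none of its changes turn any other segment into u), so the proto-segment is *u.
This points to *bilwukut. Verify forward in each daughter:
Hatoran: start from *bilwukut.
  rule 1 (unconditioned shift): bilwukut → vilwukut
  rule 2 (vowel merger): vilwukut → vilwokot
  rule 3: no change — vilwokot
  ⇒ Hatoran vilwokot
Yoviku: start from *bilwukut.
  rule 1 (unconditioned shift): bilwukut → bilwuhut
  rule 2 (unconditioned shift): bilwuhut → pilwuhut
  rule 3: no change — pilwuhut
  ⇒ Yoviku pilwuhut
No other proto-form is consistent with every reflex, so the reconstruction is *bilwukut.

*bilwukut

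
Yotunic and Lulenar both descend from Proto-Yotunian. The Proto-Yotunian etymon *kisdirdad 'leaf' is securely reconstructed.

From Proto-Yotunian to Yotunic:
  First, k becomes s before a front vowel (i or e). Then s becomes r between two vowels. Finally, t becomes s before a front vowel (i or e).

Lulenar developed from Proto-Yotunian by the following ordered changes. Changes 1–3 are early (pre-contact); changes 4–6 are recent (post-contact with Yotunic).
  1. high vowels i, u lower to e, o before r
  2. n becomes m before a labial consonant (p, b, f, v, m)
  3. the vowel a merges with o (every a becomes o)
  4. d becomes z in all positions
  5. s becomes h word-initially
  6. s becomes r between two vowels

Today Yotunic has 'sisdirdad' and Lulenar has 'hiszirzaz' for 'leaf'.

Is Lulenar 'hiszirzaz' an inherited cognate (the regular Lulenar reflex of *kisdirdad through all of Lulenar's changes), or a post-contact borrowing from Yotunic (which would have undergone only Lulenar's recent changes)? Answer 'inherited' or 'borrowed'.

borrowed

If inherited, *kisdirdad would pass through all of Lulenar's changes:
Lulenar: *kisdirdad > kisderdad > kisderdod > kiszerzoz  (by pre-rhotic lowering, vowel merger, unconditioned shift)
If borrowed from Yotunic 'sisdirdad' after the early changes, it would undergo only the recent ones:
  rule 4 (unconditioned shift): sisdirdad → siszirzaz
  rule 5 (debuccalisation): siszirzaz → hiszirzaz
  rule 6 (rhotacism): no change (hiszirzaz)
  ⇒ as a loan: hiszirzaz
Lulenar 'hiszirzaz' matches the loan outcome 'hiszirzaz', not the inherited 'kiszerzoz' — it skipped the early Lulenar changes, so it was borrowed from Yotunic.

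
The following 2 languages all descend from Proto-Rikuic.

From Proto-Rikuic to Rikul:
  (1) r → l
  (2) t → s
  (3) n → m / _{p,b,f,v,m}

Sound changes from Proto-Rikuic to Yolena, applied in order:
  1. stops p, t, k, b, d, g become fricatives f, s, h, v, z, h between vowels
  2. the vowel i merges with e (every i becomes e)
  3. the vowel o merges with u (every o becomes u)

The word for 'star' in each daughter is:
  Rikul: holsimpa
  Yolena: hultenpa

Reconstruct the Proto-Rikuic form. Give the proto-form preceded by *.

Position 6: Rikul has m, Yolena has n. Yolena preserves n here (none of its changes turn any other segment into n), so the proto-segment is *n.
Position 4: Rikul has s, Yolena has t. Yolena preserves t here (none of its changes turn any other segment into t), so the proto-segment is *t.
Verify the candidate proto-form against each daughter:
Rikul: *holtinpa > holsinpa > holsimpa  (by unconditioned shift, nasal place assimilation)
Yolena: *holtinpa
  holtinpa (rule 1 does not apply)
  holtinpa → holtenpa   [vowel merger]
  holtenpa → hultenpa   [vowel merger]
  giving Yolena hultenpa.
*holtinpa is the unique common source.

*holtinpa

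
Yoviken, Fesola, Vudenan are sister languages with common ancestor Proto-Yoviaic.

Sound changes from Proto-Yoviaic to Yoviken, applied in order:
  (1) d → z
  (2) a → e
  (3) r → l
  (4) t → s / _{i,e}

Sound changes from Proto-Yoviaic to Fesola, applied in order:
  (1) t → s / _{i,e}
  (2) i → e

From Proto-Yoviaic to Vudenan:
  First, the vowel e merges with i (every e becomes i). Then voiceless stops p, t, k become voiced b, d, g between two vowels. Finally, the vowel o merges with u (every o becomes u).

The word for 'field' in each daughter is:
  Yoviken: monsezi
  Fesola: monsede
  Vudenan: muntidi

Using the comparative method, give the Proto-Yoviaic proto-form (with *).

Position 5: Yoviken has e, Fesola has e, Vudenan has i. Taking the neighbouring segments as reconstructed: Yoviken e could go back to *a or *e; Fesola e could go back to *e or *i; Vudenan i could go back to *e or *i — the one source consistent with every daughter is *e.
Position 4: Yoviken has s, Fesola has s, Vudenan has t. Vudenan preserves t here (none of its changes turn any other segment into t), so the proto-segment is *t.
Position 2: Yoviken has o, Fesola has o, Vudenan has u. Yoviken preserves o here (none of its changes turn any other segment into o), so the proto-segment is *o.
This points to *montedi. Verify forward in each daughter:
Yoviken: *montedi > montezi > monsezi  (by unconditioned shift, palatalisation)
Fesola: *montedi > monsedi > monsede  (by palatalisation, vowel merger)
Vudenan: *montedi > montidi > muntidi  (by vowel merger, vowel merger)
Only *montedi yields all of Yoviken monsezi, Fesola monsede, Vudenan muntidi.

*montedi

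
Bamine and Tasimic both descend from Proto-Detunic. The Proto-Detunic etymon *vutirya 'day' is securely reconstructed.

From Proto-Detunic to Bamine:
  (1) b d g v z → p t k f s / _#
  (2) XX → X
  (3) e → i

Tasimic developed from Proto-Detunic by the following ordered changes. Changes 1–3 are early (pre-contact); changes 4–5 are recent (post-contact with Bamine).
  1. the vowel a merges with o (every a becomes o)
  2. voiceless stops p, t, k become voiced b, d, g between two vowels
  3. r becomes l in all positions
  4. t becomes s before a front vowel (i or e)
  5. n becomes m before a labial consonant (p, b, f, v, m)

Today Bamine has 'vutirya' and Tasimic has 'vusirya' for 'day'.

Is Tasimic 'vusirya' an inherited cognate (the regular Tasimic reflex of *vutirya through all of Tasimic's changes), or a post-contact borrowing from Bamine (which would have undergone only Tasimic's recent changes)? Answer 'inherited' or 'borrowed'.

If inherited, *vutirya would pass through all of Tasimic's changes:
Tasimic: *vutirya > vutiryo > vudiryo > vudilyo  (by vowel merger, intervocalic voicing, unconditioned shift)
If borrowed from Bamine 'vutirya' after the early changes, it would undergo only the recent ones:
  rule 4 (palatalisation): vutirya → vusirya
  rule 5 (nasal place assimilation): no change (vusirya)
  ⇒ as a loan: vusirya
Tasimic 'vusirya' matches the loan outcome 'vusirya', not the inherited 'vudilyo' — it skipped the early Tasimic changes, so it was borrowed from Bamine.

borrowed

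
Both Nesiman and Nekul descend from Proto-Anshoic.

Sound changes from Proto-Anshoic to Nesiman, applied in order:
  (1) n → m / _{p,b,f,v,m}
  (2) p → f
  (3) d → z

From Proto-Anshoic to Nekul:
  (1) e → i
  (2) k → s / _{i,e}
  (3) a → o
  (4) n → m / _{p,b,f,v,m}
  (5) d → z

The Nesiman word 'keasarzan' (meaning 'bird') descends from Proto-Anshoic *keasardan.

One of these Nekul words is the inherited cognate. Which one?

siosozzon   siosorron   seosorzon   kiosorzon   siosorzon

Nekul: start from *keasardan.
  rule 1 (vowel merger): keasardan → kiasardan
  rule 2 (palatalisation): kiasardan → siasardan
  rule 3 (vowel merger): siasardan → siosordon
  rule 4: no change — siosordon
  rule 5 (unconditioned shift): siosordon → siosorzon
  ⇒ Nekul siosorzon
Only 'siosorzon' matches the regular Nekul development of *keasardan.

siosorzon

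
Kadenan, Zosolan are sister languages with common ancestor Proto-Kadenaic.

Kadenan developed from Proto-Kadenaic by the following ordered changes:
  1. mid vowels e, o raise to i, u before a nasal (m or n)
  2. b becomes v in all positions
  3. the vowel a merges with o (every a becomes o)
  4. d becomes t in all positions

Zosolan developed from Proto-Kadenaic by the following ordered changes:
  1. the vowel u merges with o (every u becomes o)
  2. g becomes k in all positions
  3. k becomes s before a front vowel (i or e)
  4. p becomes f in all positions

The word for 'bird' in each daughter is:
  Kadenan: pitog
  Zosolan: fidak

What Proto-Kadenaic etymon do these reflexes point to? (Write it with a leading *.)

Position 1: Kadenan has p, Zosolan has f. Kadenan preserves p here (none of its changes turn any other segment into p), so the proto-segment is *p.
Position 4: Kadenan has o, Zosolan has a. Zosolan preserves a here (none of its changes turn any other segment into a), so the proto-segment is *a.
Continuing position by position gives *pidag; check it forward:
Kadenan: start from *pidag.
  rule 1: no change — pidag
  rule 2: no change — pidag
  rule 3 (vowel merger): pidag → pidog
  rule 4 (unconditioned shift): pidog → pitog
  ⇒ Kadenan pitog
Zosolan: *pidag > pidak > fidak  (by unconditioned shift, unconditioned shift)
*pidag is the unique common source.

*pidag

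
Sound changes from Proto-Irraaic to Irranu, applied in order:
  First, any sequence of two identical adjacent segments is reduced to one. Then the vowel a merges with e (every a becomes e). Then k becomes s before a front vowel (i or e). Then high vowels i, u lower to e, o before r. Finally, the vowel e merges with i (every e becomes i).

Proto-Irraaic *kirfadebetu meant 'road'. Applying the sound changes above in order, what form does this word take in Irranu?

sirfidibitu

Irranu: *kirfadebetu > kirfedebetu > sirfedebetu > serfedebetu > sirfidibitu  (by vowel merger, palatalisation, pre-rhotic lowering, vowel merger)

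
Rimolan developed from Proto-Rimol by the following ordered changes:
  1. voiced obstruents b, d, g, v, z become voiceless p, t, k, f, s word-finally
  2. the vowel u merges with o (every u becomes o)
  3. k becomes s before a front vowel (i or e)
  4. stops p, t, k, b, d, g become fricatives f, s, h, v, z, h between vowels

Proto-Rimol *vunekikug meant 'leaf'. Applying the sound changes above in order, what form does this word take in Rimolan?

vonesihok

Rimolan: *vunekikug
  vunekikug → vunekikuk   [final devoicing]
  vunekikuk → vonekikok   [vowel merger]
  vonekikok → vonesikok   [palatalisation]
  vonesikok → vonesihok   [intervocalic lenition]
  giving Rimolan vonesihok.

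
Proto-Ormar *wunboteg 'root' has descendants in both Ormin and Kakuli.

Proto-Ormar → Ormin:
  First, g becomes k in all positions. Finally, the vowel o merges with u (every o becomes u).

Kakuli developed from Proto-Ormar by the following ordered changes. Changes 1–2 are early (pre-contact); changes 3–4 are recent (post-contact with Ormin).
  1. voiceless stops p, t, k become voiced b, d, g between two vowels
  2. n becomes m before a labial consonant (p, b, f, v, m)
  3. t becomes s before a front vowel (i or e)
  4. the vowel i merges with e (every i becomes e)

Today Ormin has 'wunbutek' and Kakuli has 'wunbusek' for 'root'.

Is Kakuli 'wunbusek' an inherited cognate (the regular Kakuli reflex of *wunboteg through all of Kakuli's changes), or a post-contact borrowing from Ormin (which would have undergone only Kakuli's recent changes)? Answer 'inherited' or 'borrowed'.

borrowed

If inherited, *wunboteg would pass through all of Kakuli's changes:
Kakuli: *wunboteg
  wunboteg → wunbodeg   [intervocalic voicing]
  wunbodeg → wumbodeg   [nasal place assimilation]
  wumbodeg (rule 3 does not apply)
  wumbodeg (rule 4 does not apply)
  giving Kakuli wumbodeg.
If borrowed from Ormin 'wunbutek' after the early changes, it would undergo only the recent ones:
  rule 3 (palatalisation): wunbutek → wunbusek
  rule 4 (vowel merger): no change (wunbusek)
  ⇒ as a loan: wunbusek
Kakuli 'wunbusek' matches the loan outcome 'wunbusek', not the inherited 'wumbodeg' — it skipped the early Kakuli changes, so it was borrowed from Ormin.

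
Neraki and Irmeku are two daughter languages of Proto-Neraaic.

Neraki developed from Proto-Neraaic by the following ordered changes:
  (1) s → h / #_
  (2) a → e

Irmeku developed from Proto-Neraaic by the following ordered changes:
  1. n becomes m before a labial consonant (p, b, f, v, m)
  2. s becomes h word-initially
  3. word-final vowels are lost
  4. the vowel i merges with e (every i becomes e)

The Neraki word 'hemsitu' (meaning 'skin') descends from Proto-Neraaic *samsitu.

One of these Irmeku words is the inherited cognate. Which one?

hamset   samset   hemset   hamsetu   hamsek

Irmeku: *samsitu
  samsitu (rule 1 does not apply)
  samsitu → hamsitu   [debuccalisation]
  hamsitu → hamsit   [apocope]
  hamsit → hamset   [vowel merger]
  giving Irmeku hamset.
Only 'hamset' matches the regular Irmeku development of *samsitu.

hamset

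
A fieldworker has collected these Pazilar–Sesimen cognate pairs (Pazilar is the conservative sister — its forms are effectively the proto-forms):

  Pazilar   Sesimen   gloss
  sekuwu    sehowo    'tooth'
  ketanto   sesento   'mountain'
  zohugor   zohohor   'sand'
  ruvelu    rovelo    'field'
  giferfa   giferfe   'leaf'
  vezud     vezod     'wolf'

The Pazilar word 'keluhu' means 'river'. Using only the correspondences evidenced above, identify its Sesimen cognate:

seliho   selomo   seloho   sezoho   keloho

seloho

ketanto ~ sesento — Pazilar k corresponds to Sesimen s word-initially before a front vowel.
sekuwu ~ sehowo, zohugor ~ zohohor — Pazilar u corresponds to Sesimen o after a consonant, before a consonant other than r, m, n, p, b, f, v.
sekuwu ~ sehowo, ruvelu ~ rovelo — Pazilar u corresponds to Sesimen o word-finally.
Applying these to Pazilar 'keluhu':
  keluhu → seluhu   (k→s word-initially before a front vowel)
  seluhu → selohu   (u→o after a consonant, before a consonant other than r, m, n, p, b, f, v)
  selohu → seloho   (u→o word-finally)
So the Sesimen cognate is 'seloho'.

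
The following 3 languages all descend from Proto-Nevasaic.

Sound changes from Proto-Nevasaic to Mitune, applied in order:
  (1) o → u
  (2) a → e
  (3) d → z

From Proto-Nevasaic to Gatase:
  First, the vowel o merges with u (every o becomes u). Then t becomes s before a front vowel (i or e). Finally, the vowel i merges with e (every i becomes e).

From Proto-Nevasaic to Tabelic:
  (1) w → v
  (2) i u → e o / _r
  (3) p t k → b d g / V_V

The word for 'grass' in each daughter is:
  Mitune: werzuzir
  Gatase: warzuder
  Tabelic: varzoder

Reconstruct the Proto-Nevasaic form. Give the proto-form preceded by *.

Position 6: Mitune has z, Gatase has d, Tabelic has d. Gatase preserves d here (none of its changes turn any other segment into d), so the proto-segment is *d.
Position 5: Mitune has u, Gatase has u, Tabelic has o. Taking the neighbouring segments as reconstructed: Mitune u could go back to *o or *u; Gatase u could go back to *o or *u; Tabelic o can only go back to *o — the one source consistent with every daughter is *o.
Position 1: Mitune has w, Gatase has w, Tabelic has v. Mitune preserves w here (none of its changes turn any other segment into w), so the proto-segment is *w.
Continuing position by position gives *warzodir; check it forward:
Mitune: *warzodir > warzudir > werzudir > werzuzir  (by vowel merger, vowel merger, unconditioned shift)
Gatase: *warzodir
  warzodir → warzudir   [vowel merger]
  warzudir (rule 2 does not apply)
  warzudir → warzuder   [vowel merger]
  giving Gatase warzuder.
Tabelic: *warzodir
  warzodir → varzodir   [unconditioned shift]
  varzodir → varzoder   [pre-rhotic lowering]
  varzoder (rule 3 does not apply)
  giving Tabelic varzoder.
*warzodir is the unique common source.

*warzodir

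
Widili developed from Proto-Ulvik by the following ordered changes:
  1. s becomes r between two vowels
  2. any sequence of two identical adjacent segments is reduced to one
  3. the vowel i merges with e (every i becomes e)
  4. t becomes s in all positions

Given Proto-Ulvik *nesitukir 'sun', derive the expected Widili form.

Widili: *nesitukir > neritukir > neretuker > neresuker  (by rhotacism, vowel merger, unconditioned shift)

neresuker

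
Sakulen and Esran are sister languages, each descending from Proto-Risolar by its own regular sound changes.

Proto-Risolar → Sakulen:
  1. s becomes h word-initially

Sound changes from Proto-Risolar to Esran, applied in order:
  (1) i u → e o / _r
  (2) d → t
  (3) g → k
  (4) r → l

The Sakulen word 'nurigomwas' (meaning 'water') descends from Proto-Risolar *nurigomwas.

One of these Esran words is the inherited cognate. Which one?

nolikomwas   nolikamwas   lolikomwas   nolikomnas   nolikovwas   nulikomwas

nolikomwas

Esran: *nurigomwas
  nurigomwas → norigomwas   [pre-rhotic lowering]
  norigomwas (rule 2 does not apply)
  norigomwas → norikomwas   [unconditioned shift]
  norikomwas → nolikomwas   [unconditioned shift]
  giving Esran nolikomwas.
Among the options, 'nolikomwas' alone shows every Esran change applied in order.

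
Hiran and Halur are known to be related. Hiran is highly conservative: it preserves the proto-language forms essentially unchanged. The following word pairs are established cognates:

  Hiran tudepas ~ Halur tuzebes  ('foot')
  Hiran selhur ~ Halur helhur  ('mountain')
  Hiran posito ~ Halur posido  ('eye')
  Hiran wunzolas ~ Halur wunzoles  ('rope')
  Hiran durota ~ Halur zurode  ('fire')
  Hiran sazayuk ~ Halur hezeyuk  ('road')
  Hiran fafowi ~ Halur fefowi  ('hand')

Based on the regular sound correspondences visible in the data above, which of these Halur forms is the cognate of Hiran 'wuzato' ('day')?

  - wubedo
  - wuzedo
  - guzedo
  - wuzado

tudepas ~ tuzebes, wunzolas ~ wunzoles — Hiran a corresponds to Halur e after a consonant, before a consonant other than r, m, n, p, b, f, v.
posito ~ posido — Hiran t corresponds to Halur d between vowels (before a back vowel).
Applying these to Hiran 'wuzato':
  wuzato → wuzeto   (a→e after a consonant, before a consonant other than r, m, n, p, b, f, v)
  wuzeto → wuzedo   (t→d between vowels (before a back vowel))
So the Halur cognate is 'wuzedo'.

wuzedo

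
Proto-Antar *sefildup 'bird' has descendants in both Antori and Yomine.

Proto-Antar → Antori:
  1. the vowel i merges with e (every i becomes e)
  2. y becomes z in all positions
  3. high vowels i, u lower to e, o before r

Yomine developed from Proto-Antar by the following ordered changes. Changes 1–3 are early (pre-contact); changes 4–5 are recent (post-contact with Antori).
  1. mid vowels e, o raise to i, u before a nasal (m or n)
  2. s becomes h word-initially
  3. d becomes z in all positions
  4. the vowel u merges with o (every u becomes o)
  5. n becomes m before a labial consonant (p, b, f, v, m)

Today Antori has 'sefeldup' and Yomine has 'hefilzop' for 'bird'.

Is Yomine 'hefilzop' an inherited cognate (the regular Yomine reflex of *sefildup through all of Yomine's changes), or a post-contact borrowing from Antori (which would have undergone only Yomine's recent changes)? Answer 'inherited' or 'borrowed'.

inherited

If inherited, *sefildup would pass through all of Yomine's changes:
Yomine: *sefildup > hefildup > hefilzup > hefilzop  (by debuccalisation, unconditioned shift, vowel merger)
If borrowed from Antori 'sefeldup' after the early changes, it would undergo only the recent ones:
  rule 4 (vowel merger): sefeldup → sefeldop
  rule 5 (nasal place assimilation): no change (sefeldop)
  ⇒ as a loan: sefeldop
Yomine 'hefilzop' matches the inherited outcome exactly, so it is an inherited cognate, not a loan.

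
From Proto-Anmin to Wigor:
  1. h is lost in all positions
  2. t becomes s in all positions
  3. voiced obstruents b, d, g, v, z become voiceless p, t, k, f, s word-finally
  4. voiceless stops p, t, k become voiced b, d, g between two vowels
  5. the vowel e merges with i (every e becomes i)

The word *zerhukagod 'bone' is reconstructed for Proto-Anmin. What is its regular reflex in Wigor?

Wigor: *zerhukagod
  zerhukagod → zerukagod   [h-loss]
  zerukagod (rule 2 does not apply)
  zerukagod → zerukagot   [final devoicing]
  zerukagot → zerugagot   [intervocalic voicing]
  zerugagot → zirugagot   [vowel merger]
  giving Wigor zirugagot.

zirugagot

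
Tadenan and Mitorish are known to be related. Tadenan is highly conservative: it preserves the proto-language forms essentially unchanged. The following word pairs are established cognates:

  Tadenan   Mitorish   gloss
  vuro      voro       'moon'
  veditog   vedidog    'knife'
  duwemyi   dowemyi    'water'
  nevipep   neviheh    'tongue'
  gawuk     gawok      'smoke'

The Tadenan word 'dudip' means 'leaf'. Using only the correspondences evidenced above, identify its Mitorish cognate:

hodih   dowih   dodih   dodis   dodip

duwemyi ~ dowemyi, gawuk ~ gawok — Tadenan u corresponds to Mitorish o after a consonant, before a consonant other than r, m, n, p, b, f, v.
nevipep ~ neviheh — Tadenan p corresponds to Mitorish h word-finally.
Applying these to Tadenan 'dudip':
  dudip → dodip   (u→o after a consonant, before a consonant other than r, m, n, p, b, f, v)
  dodip → dodih   (p→h word-finally)
So the Mitorish cognate is 'dodih'.

dodih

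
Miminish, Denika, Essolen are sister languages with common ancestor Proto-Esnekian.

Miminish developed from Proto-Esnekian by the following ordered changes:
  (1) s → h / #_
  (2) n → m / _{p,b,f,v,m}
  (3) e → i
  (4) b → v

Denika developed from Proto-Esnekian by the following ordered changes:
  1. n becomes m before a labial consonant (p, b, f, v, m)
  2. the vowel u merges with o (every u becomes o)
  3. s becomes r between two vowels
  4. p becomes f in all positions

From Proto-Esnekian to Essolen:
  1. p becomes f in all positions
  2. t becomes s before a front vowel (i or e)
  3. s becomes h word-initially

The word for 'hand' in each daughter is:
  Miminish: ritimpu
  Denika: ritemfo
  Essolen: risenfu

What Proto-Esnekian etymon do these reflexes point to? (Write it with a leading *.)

Position 4: Miminish has i, Denika has e, Essolen has e. Denika preserves e here (none of its changes turn any other segment into e), so the proto-segment is *e.
Position 6: Miminish has p, Denika has f, Essolen has f. Miminish preserves p here (none of its changes turn any other segment into p), so the proto-segment is *p.
Position 7: Miminish has u, Denika has o, Essolen has u. Miminish preserves u here (none of its changes turn any other segment into u), so the proto-segment is *u.
Verify the candidate proto-form against each daughter:
Miminish: start from *ritenpu.
  rule 1: no change — ritenpu
  rule 2 (nasal place assimilation): ritenpu → ritempu
  rule 3 (vowel merger): ritempu → ritimpu
  rule 4: no change — ritimpu
  ⇒ Miminish ritimpu
Denika: start from *ritenpu.
  rule 1 (nasal place assimilation): ritenpu → ritempu
  rule 2 (vowel merger): ritempu → ritempo
  rule 3: no change — ritempo
  rule 4 (unconditioned shift): ritempo → ritemfo
  ⇒ Denika ritemfo
Essolen: *ritenpu > ritenfu > risenfu  (by unconditioned shift, palatalisation)
Only *ritenpu yields all of Miminish ritimpu, Denika ritemfo, Essolen risenfu.

*ritenpu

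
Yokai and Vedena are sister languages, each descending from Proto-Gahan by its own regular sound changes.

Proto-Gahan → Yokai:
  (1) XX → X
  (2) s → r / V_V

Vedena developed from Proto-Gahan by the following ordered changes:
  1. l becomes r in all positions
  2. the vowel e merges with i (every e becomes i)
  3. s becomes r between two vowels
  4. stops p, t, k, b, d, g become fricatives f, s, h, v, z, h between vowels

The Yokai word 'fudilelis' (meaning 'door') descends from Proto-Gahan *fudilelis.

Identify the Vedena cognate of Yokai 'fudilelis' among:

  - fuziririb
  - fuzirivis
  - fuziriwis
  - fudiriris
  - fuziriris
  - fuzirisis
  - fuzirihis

fuziriris

Vedena: start from *fudilelis.
  rule 1 (unconditioned shift): fudilelis → fudireris
  rule 2 (vowel merger): fudireris → fudiriris
  rule 3: no change — fudiriris
  rule 4 (intervocalic lenition): fudiriris → fuziriris
  ⇒ Vedena fuziriris
The other candidates each miss or misapply at least one Vedena change.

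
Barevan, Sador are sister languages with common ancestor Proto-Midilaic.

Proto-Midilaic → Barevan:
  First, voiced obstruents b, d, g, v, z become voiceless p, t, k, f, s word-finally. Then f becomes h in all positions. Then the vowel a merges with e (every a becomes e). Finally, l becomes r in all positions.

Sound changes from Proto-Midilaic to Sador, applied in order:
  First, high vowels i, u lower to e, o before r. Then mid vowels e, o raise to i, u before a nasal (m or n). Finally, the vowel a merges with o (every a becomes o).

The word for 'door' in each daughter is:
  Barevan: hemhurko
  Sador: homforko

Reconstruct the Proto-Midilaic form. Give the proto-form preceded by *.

*hamfurko

Position 2: Barevan has e, Sador has o. Taking the neighbouring segments as reconstructed: Barevan e could go back to *a or *e; Sador o can only go back to *a — the one source consistent with every daughter is *a.
Position 4: Barevan has h, Sador has f. Sador preserves f here (none of its changes turn any other segment into f), so the proto-segment is *f.
Position 5: Barevan has u, Sador has o. Barevan preserves u here (none of its changes turn any other segment into u), so the proto-segment is *u.
This points to *hamfurko. Verify forward in each daughter:
Barevan: *hamfurko
  hamfurko (rule 1 does not apply)
  hamfurko → hamhurko   [unconditioned shift]
  hamhurko → hemhurko   [vowel merger]
  hemhurko (rule 4 does not apply)
  giving Barevan hemhurko.
Sador: start from *hamfurko.
  rule 1 (pre-rhotic lowering): hamfurko → hamforko
  rule 2: no change — hamforko
  rule 3 (vowel merger): hamforko → homforko
  ⇒ Sador homforko
No other proto-form is consistent with every reflex, so the reconstruction is *hamfurko.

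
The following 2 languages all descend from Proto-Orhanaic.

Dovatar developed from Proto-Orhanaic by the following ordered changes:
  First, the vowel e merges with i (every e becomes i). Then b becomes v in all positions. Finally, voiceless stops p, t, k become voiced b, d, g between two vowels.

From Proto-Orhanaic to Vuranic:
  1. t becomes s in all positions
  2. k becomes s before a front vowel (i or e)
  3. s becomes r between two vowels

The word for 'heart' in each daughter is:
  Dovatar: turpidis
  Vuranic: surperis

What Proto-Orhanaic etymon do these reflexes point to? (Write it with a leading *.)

*turpetis

Position 1: Dovatar has t, Vuranic has s. Dovatar preserves t here (none of its changes turn any other segment into t), so the proto-segment is *t.
Position 5: Dovatar has i, Vuranic has e. Vuranic preserves e here (none of its changes turn any other segment into e), so the proto-segment is *e.
Position 6: Dovatar has d, Vuranic has r. Taking the neighbouring segments as reconstructed: Dovatar d could go back to *t or *d; Vuranic r could go back to *t or *k or *s or *r — the one source consistent with every daughter is *t.
This points to *turpetis. Verify forward in each daughter:
Dovatar: *turpetis > turpitis > turpidis  (by vowel merger, intervocalic voicing)
Vuranic: *turpetis
  turpetis → surpesis   [unconditioned shift]
  surpesis (rule 2 does not apply)
  surpesis → surperis   [rhotacism]
  giving Vuranic surperis.
*turpetis is the unique common source.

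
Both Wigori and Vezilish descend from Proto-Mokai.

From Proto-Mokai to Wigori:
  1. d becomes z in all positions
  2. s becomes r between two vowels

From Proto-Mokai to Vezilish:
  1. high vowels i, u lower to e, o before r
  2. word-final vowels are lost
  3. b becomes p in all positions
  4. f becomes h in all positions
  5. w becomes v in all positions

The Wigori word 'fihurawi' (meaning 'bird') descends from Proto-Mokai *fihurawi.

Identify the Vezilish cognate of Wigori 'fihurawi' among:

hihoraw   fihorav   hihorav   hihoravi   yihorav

hihorav

Vezilish: *fihurawi
  fihurawi → fihorawi   [pre-rhotic lowering]
  fihorawi → fihoraw   [apocope]
  fihoraw (rule 3 does not apply)
  fihoraw → hihoraw   [unconditioned shift]
  hihoraw → hihorav   [unconditioned shift]
  giving Vezilish hihorav.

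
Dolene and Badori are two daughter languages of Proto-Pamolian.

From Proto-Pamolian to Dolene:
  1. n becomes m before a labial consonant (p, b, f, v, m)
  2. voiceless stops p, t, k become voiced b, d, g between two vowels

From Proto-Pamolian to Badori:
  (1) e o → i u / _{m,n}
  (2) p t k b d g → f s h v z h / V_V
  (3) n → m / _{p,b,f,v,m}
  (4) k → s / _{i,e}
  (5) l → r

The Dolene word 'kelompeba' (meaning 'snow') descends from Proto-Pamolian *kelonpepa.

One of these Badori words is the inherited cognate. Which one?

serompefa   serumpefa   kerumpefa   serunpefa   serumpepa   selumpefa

Badori: *kelonpepa > kelunpepa > kelunpefa > kelumpefa > selumpefa > serumpefa  (by pre-nasal raising, intervocalic lenition, nasal place assimilation, palatalisation, unconditioned shift)
Among the options, 'serumpefa' alone shows every Badori change applied in order.

serumpefa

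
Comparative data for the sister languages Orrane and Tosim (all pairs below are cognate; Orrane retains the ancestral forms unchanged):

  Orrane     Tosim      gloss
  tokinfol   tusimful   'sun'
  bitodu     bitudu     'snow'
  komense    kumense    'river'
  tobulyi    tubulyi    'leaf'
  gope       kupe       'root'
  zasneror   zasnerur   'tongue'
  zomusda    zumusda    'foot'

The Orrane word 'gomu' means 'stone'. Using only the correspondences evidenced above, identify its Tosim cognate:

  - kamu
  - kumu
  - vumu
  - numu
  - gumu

kumu

gope ~ kupe — Orrane g corresponds to Tosim k word-initially before a back vowel.
komense ~ kumense, zomusda ~ zumusda — Orrane o corresponds to Tosim u after a consonant, before a nasal.
Applying these to Orrane 'gomu':
  gomu → komu   (g→k word-initially before a back vowel)
  komu → kumu   (o→u after a consonant, before a nasal)
So the Tosim cognate is 'kumu'.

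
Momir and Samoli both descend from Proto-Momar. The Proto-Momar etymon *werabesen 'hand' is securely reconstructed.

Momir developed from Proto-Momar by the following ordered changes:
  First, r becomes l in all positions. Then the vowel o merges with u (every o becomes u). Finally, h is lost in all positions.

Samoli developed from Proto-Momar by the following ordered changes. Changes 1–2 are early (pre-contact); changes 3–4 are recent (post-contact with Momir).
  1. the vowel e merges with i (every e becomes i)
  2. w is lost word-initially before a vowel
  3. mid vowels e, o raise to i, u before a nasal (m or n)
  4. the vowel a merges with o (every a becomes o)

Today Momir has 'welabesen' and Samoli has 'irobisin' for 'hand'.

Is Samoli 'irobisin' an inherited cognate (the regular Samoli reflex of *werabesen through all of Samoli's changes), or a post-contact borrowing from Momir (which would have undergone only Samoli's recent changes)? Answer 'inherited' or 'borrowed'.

inherited

If inherited, *werabesen would pass through all of Samoli's changes:
Samoli: *werabesen
  werabesen → wirabisin   [vowel merger]
  wirabisin → irabisin   [glide loss]
  irabisin (rule 3 does not apply)
  irabisin → irobisin   [vowel merger]
  giving Samoli irobisin.
If borrowed from Momir 'welabesen' after the early changes, it would undergo only the recent ones:
  rule 3 (pre-nasal raising): welabesen → welabesin
  rule 4 (vowel merger): welabesin → welobesin
  ⇒ as a loan: welobesin
Samoli 'irobisin' matches the inherited outcome exactly, so it is an inherited cognate, not a loan.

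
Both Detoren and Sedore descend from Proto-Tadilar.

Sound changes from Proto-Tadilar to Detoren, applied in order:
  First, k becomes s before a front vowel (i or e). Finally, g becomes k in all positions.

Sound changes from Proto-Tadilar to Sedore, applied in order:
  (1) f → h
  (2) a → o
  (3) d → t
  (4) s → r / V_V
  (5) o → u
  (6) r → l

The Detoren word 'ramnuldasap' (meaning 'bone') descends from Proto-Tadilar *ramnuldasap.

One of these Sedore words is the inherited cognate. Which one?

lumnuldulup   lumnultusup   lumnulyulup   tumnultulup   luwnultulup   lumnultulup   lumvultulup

Sedore: start from *ramnuldasap.
  rule 1: no change — ramnuldasap
  rule 2 (vowel merger): ramnuldasap → romnuldosop
  rule 3 (unconditioned shift): romnuldosop → romnultosop
  rule 4 (rhotacism): romnultosop → romnultorop
  rule 5 (vowel merger): romnultorop → rumnulturup
  rule 6 (unconditioned shift): rumnulturup → lumnultulup
  ⇒ Sedore lumnultulup
Only 'lumnultulup' matches the regular Sedore development of *ramnuldasap.

lumnultulup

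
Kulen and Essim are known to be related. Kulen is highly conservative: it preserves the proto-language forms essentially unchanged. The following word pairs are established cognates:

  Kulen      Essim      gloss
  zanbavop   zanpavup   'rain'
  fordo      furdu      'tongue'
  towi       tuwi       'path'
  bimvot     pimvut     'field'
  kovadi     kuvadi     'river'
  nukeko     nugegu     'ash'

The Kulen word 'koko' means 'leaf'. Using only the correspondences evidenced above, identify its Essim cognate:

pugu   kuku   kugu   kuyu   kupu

towi ~ tuwi, bimvot ~ pimvut — Kulen o corresponds to Essim u after a consonant, before a consonant other than r, m, n, p, b, f, v.
nukeko ~ nugegu — Kulen k corresponds to Essim g between vowels (before a back vowel).
fordo ~ furdu, nukeko ~ nugegu — Kulen o corresponds to Essim u word-finally.
Applying these to Kulen 'koko':
  koko → kuko   (o→u after a consonant, before a consonant other than r, m, n, p, b, f, v)
  kuko → kugo   (k→g between vowels (before a back vowel))
  kugo → kugu   (o→u word-finally)
So the Essim cognate is 'kugu'.

kugu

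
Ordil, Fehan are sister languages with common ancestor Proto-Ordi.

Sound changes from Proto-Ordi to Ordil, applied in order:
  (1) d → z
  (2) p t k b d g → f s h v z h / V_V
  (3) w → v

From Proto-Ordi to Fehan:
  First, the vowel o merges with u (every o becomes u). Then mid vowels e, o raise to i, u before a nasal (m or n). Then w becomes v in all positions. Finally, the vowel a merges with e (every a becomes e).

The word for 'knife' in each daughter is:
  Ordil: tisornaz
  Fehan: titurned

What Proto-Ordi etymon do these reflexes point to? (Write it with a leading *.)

Position 3: Ordil has s, Fehan has t. Fehan preserves t here (none of its changes turn any other segment into t), so the proto-segment is *t.
Position 8: Ordil has z, Fehan has d. Fehan preserves d here (none of its changes turn any other segment into d), so the proto-segment is *d.
Position 7: Ordil has a, Fehan has e. Ordil preserves a here (none of its changes turn any other segment into a), so the proto-segment is *a.
Continuing position by position gives *titornad; check it forward:
Ordil: *titornad > titornaz > tisornaz  (by unconditioned shift, intervocalic lenition)
Fehan: *titornad > titurnad > titurned  (by vowel merger, vowel merger)
Only *titornad yields all of Ordil tisornaz, Fehan titurned.

*titornad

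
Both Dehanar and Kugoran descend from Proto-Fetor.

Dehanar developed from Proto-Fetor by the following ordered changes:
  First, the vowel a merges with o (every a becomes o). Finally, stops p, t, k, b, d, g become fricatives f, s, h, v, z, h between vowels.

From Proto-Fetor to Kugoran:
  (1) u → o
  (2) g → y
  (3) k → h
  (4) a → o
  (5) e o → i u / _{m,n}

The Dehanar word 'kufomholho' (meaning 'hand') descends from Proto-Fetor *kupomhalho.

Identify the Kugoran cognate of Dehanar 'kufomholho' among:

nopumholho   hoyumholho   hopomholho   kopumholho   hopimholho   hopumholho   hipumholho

hopumholho

Kugoran: *kupomhalho
  kupomhalho → kopomhalho   [vowel merger]
  kopomhalho (rule 2 does not apply)
  kopomhalho → hopomhalho   [unconditioned shift]
  hopomhalho → hopomholho   [vowel merger]
  hopomholho → hopumholho   [pre-nasal raising]
  giving Kugoran hopumholho.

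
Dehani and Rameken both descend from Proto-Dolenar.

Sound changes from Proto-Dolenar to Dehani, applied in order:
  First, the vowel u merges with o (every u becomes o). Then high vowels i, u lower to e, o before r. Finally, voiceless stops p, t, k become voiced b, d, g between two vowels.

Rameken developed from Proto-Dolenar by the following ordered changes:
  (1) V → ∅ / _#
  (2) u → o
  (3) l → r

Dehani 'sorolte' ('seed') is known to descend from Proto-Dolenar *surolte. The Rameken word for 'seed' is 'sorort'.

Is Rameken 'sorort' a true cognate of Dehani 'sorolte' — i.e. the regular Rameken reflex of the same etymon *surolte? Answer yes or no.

yes

Derive the expected Rameken reflex of *surolte:
Rameken: *surolte > surolt > sorolt > sorort  (by apocope, vowel merger, unconditioned shift)
Rameken 'sorort' matches the regular reflex exactly, so the pair is cognate.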